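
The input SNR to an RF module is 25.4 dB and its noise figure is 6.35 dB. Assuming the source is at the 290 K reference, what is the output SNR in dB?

By definition F = SNR_in/SNR_out, so in dB: SNR_out = SNR_in − NF
SNR_out = 25.4 − 6.35 = 19.05 dB

19.05 dB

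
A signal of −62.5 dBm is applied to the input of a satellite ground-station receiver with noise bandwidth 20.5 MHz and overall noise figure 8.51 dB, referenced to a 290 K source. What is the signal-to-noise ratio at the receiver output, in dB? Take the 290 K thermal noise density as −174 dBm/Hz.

29.9 dB

Noise floor: N = −174 + 10 log₁₀(B) + NF
10 log₁₀(2.05×10⁷) = 73.12 dB
N = −174 + 73.12 + 8.51 = −92.37 dBm
SNR = P_sig − N = −62.5 − (−92.37) = 29.87 dB → 29.9 dB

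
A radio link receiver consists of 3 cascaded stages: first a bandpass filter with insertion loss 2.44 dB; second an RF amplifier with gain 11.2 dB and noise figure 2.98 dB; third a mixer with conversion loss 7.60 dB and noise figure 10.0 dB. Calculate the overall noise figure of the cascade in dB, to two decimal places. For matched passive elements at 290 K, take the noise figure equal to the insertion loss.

6.70 dB

Convert to linear (a loss of L dB is a gain of −L dB): F_i = 10^(NF_i/10), G_i = 10^(G_i,dB/10)
  Stage 1: F_1 = 10^(2.44/10) = 1.754, G_1 = 10^(−2.44/10) = 0.5702
  Stage 2: F_2 = 10^(2.98/10) = 1.986, G_2 = 10^(11.2/10) = 13.18
  Stage 3: F_3 = 10^(10.0/10) = 10.00, G_3 = 10^(−7.60/10) = 0.1738
Friis cascade:
  F = 1.754 + (1.986 − 1)/0.5702 + (10.00 − 1)/7.516 = 4.681
NF = 10 log₁₀(4.681) = 6.70 dB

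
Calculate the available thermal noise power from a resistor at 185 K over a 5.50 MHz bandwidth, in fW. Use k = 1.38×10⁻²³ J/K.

14.0 fW

P_n = kTB = 1.38×10⁻²³ × 185 × 5.50×10⁶ = 1.40×10⁻¹⁴ W = 14.0 fW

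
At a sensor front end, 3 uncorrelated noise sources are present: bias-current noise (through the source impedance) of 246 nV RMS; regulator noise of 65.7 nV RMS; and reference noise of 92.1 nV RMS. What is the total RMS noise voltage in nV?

271 nV

Uncorrelated sources add in power (mean-square): V_tot = √(ΣV_i²)
V_tot = √[(2.46×10⁻⁷)² + (6.57×10⁻⁸)² + (9.21×10⁻⁸)²] = 2.71×10⁻⁷ V = 271 nV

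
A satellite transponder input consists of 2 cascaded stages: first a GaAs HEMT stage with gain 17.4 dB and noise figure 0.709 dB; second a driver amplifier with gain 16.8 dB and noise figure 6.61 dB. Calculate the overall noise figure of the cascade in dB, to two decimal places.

Convert to linear (a loss of L dB is a gain of −L dB): F_i = 10^(NF_i/10), G_i = 10^(G_i,dB/10)
  Stage 1: F_1 = 10^(0.709/10) = 1.177, G_1 = 10^(17.4/10) = 54.95
  Stage 2: F_2 = 10^(6.61/10) = 4.581, G_2 = 10^(16.8/10) = 47.86
Friis cascade:
  F = 1.177 + (4.581 − 1)/54.95 = 1.243
NF = 10 log₁₀(1.243) = 0.94 dB

0.94 dB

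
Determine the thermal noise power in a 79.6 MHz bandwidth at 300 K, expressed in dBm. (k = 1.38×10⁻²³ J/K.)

−94.8 dBm

P_n = kTB = 1.38×10⁻²³ × 300 × 7.96×10⁷ = 3.30×10⁻¹³ W
In dBm: 10 log₁₀(3.30×10⁻¹³ / 10⁻³) = −94.8 dBm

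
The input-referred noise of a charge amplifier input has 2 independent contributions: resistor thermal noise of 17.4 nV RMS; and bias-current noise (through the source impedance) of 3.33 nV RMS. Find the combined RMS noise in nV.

Uncorrelated sources add in power (mean-square): V_tot = √(ΣV_i²)
V_tot = √[(1.74×10⁻⁸)² + (3.33×10⁻⁹)²] = 1.77×10⁻⁸ V = 17.7 nV

17.7 nV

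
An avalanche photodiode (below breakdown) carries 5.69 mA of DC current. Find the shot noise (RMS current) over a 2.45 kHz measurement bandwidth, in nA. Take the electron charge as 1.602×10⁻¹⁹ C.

2.11 nA

I_n = √(2qI·B)
2qI·B = 2 × 1.602×10⁻¹⁹ × 5.69×10⁻³ × 2.45×10³ = 4.47×10⁻¹⁸ A²
I_n = √(4.47×10⁻¹⁸) = 2.11×10⁻⁹ A = 2.11 nA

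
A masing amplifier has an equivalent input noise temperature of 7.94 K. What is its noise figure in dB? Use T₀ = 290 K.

0.117 dB

F = 1 + T_e/T₀ = 1 + 7.94/290 = 1.02738
NF = 10 log₁₀(1.02738) = 0.117 dB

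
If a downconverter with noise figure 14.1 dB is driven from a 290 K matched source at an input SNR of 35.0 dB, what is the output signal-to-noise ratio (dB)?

20.9 dB

By definition F = SNR_in/SNR_out, so in dB: SNR_out = SNR_in − NF
SNR_out = 35.0 − 14.1 = 20.9 dB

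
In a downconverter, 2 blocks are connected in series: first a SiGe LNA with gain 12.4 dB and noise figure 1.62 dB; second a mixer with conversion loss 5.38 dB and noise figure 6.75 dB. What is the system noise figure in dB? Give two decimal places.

2.22 dB

Convert to linear (a loss of L dB is a gain of −L dB): F_i = 10^(NF_i/10), G_i = 10^(G_i,dB/10)
  Stage 1: F_1 = 10^(1.62/10) = 1.452, G_1 = 10^(12.4/10) = 17.38
  Stage 2: F_2 = 10^(6.75/10) = 4.732, G_2 = 10^(−5.38/10) = 0.2897
Friis cascade:
  F = 1.452 + (4.732 − 1)/17.38 = 1.667
NF = 10 log₁₀(1.667) = 2.22 dB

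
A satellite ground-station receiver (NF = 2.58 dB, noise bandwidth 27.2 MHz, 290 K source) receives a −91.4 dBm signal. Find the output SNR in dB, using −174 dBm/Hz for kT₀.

5.7 dB

Noise floor: N = −174 + 10 log₁₀(B) + NF
10 log₁₀(2.72×10⁷) = 74.35 dB
N = −174 + 74.35 + 2.58 = −97.07 dBm
SNR = P_sig − N = −91.4 − (−97.07) = 5.67 dB → 5.7 dB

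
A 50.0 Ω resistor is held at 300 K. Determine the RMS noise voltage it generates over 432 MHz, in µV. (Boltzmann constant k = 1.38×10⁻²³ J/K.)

V_n = √(4kTRB)
4kTRB = 4 × 1.38×10⁻²³ × 300 × 5.00×10¹ × 4.32×10⁸ = 3.58×10⁻¹⁰ V²
V_n = √(3.58×10⁻¹⁰) = 1.89×10⁻⁵ V = 18.9 µV

18.9 µV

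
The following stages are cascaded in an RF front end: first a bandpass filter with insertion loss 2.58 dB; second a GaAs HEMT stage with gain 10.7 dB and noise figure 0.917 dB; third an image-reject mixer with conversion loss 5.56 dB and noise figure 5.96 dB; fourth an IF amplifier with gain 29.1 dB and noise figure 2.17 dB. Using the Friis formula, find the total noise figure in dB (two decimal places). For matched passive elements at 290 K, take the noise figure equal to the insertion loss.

4.84 dB

Convert to linear (a loss of L dB is a gain of −L dB): F_i = 10^(NF_i/10), G_i = 10^(G_i,dB/10)
  Stage 1: F_1 = 10^(2.58/10) = 1.811, G_1 = 10^(−2.58/10) = 0.5521
  Stage 2: F_2 = 10^(0.917/10) = 1.235, G_2 = 10^(10.7/10) = 11.75
  Stage 3: F_3 = 10^(5.96/10) = 3.945, G_3 = 10^(−5.56/10) = 0.2780
  Stage 4: F_4 = 10^(2.17/10) = 1.648, G_4 = 10^(29.1/10) = 812.8
Friis cascade:
  F = 1.811 + (1.235 − 1)/0.5521 + (3.945 − 1)/6.486 + (1.648 − 1)/1.803 = 3.051
NF = 10 log₁₀(3.051) = 4.84 dB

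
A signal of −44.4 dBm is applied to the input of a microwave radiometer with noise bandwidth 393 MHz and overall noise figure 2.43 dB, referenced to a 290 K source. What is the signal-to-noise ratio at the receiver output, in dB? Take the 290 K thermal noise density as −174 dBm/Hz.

Noise floor: N = −174 + 10 log₁₀(B) + NF
10 log₁₀(3.93×10⁸) = 85.94 dB
N = −174 + 85.94 + 2.43 = −85.63 dBm
SNR = P_sig − N = −44.4 − (−85.63) = 41.23 dB → 41.2 dB

41.2 dB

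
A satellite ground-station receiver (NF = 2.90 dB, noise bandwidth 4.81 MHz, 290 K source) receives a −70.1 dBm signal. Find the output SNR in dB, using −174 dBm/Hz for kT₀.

Noise floor: N = −174 + 10 log₁₀(B) + NF
10 log₁₀(4.81×10⁶) = 66.82 dB
N = −174 + 66.82 + 2.90 = −104.28 dBm
SNR = P_sig − N = −70.1 − (−104.28) = 34.18 dB → 34.2 dB

34.2 dB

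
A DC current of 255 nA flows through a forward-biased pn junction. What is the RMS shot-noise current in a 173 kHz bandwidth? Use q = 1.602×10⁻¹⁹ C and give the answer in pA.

I_n = √(2qI·B)
2qI·B = 2 × 1.602×10⁻¹⁹ × 2.55×10⁻⁷ × 1.73×10⁵ = 1.41×10⁻²⁰ A²
I_n = √(1.41×10⁻²⁰) = 1.19×10⁻¹⁰ A = 119 pA

119 pA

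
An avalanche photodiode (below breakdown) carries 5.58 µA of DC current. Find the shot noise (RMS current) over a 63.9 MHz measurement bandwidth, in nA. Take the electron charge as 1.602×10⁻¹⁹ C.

I_n = √(2qI·B)
2qI·B = 2 × 1.602×10⁻¹⁹ × 5.58×10⁻⁶ × 6.39×10⁷ = 1.14×10⁻¹⁶ A²
I_n = √(1.14×10⁻¹⁶) = 1.07×10⁻⁸ A = 10.7 nA

10.7 nA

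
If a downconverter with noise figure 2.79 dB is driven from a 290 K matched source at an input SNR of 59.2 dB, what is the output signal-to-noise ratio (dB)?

56.41 dB

By definition F = SNR_in/SNR_out, so in dB: SNR_out = SNR_in − NF
SNR_out = 59.2 − 2.79 = 56.41 dB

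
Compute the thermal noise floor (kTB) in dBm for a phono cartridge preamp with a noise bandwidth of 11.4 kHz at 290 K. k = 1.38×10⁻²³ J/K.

P_n = kTB = 1.38×10⁻²³ × 290 × 1.14×10⁴ = 4.56×10⁻¹⁷ W
In dBm: 10 log₁₀(4.56×10⁻¹⁷ / 10⁻³) = −133.4 dBm

−133.4 dBm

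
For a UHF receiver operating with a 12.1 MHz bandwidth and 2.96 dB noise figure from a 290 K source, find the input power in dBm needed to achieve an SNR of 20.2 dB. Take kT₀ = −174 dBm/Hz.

−80.0 dBm

Sensitivity = −174 + 10 log₁₀(B) + NF + SNR_min
= −174 + 70.83 + 2.96 + 20.2
= −80.01 dBm → −80.0 dBm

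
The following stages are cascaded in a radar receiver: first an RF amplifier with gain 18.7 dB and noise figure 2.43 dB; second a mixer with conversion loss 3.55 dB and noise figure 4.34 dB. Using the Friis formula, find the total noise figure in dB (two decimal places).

Convert to linear (a loss of L dB is a gain of −L dB): F_i = 10^(NF_i/10), G_i = 10^(G_i,dB/10)
  Stage 1: F_1 = 10^(2.43/10) = 1.750, G_1 = 10^(18.7/10) = 74.13
  Stage 2: F_2 = 10^(4.34/10) = 2.716, G_2 = 10^(−3.55/10) = 0.4416
Friis cascade:
  F = 1.750 + (2.716 − 1)/74.13 = 1.773
NF = 10 log₁₀(1.773) = 2.49 dB

2.49 dB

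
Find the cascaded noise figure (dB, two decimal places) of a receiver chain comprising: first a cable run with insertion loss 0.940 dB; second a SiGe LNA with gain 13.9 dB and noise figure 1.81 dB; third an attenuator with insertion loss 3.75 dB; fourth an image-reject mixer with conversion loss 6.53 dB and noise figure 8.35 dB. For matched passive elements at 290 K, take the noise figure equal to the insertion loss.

Convert to linear (a loss of L dB is a gain of −L dB): F_i = 10^(NF_i/10), G_i = 10^(G_i,dB/10)
  Stage 1: F_1 = 10^(0.940/10) = 1.242, G_1 = 10^(−0.940/10) = 0.8054
  Stage 2: F_2 = 10^(1.81/10) = 1.517, G_2 = 10^(13.9/10) = 24.55
  Stage 3: F_3 = 10^(3.75/10) = 2.371, G_3 = 10^(−3.75/10) = 0.4217
  Stage 4: F_4 = 10^(8.35/10) = 6.839, G_4 = 10^(−6.53/10) = 0.2223
Friis cascade:
  F = 1.242 + (1.517 − 1)/0.8054 + (2.371 − 1)/19.77 + (6.839 − 1)/8.337 = 2.653
NF = 10 log₁₀(2.653) = 4.24 dB

4.24 dB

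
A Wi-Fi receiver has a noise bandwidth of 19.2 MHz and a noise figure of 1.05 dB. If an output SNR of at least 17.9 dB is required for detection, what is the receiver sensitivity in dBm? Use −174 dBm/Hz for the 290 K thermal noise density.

Sensitivity = −174 + 10 log₁₀(B) + NF + SNR_min
= −174 + 72.83 + 1.05 + 17.9
= −82.22 dBm → −82.2 dBm

−82.2 dBm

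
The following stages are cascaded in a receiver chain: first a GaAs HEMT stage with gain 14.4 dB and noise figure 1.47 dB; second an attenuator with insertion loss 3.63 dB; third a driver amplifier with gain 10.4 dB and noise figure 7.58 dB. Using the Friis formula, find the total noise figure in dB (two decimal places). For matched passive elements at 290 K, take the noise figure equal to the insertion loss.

Convert to linear (a loss of L dB is a gain of −L dB): F_i = 10^(NF_i/10), G_i = 10^(G_i,dB/10)
  Stage 1: F_1 = 10^(1.47/10) = 1.403, G_1 = 10^(14.4/10) = 27.54
  Stage 2: F_2 = 10^(3.63/10) = 2.307, G_2 = 10^(−3.63/10) = 0.4335
  Stage 3: F_3 = 10^(7.58/10) = 5.728, G_3 = 10^(10.4/10) = 10.96
Friis cascade:
  F = 1.403 + (2.307 − 1)/27.54 + (5.728 − 1)/11.94 = 1.846
NF = 10 log₁₀(1.846) = 2.66 dB

2.66 dB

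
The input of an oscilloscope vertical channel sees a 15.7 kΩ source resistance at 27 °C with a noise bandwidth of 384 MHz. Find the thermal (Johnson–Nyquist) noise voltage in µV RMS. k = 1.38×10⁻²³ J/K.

316 µV

T = 27 °C + 273.15 = 300.15 K
V_n = √(4kTRB)
4kTRB = 4 × 1.38×10⁻²³ × 300.15 × 1.57×10⁴ × 3.84×10⁸ = 9.99×10⁻⁸ V²
V_n = √(9.99×10⁻⁸) = 3.16×10⁻⁴ V = 316 µV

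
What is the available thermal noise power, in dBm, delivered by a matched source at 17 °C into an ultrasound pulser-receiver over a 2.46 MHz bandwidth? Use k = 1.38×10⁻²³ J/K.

−110.1 dBm

T = 17 °C + 273.15 = 290.15 K
P_n = kTB = 1.38×10⁻²³ × 290.15 × 2.46×10⁶ = 9.85×10⁻¹⁵ W
In dBm: 10 log₁₀(9.85×10⁻¹⁵ / 10⁻³) = −110.1 dBm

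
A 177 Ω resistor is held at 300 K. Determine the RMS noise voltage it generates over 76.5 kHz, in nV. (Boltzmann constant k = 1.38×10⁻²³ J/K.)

474 nV

V_n = √(4kTRB)
4kTRB = 4 × 1.38×10⁻²³ × 300 × 1.77×10² × 7.65×10⁴ = 2.24×10⁻¹³ V²
V_n = √(2.24×10⁻¹³) = 4.74×10⁻⁷ V = 474 nV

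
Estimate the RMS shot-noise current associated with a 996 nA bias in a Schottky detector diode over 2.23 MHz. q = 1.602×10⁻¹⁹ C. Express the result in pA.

844 pA

I_n = √(2qI·B)
2qI·B = 2 × 1.602×10⁻¹⁹ × 9.96×10⁻⁷ × 2.23×10⁶ = 7.12×10⁻¹⁹ A²
I_n = √(7.12×10⁻¹⁹) = 8.44×10⁻¹⁰ A = 844 pA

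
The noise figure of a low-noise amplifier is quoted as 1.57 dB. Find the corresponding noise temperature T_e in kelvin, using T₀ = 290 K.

126 K

F = 10^(1.57/10) = 1.43549
T_e = (F − 1)·T₀ = (1.43549 − 1) × 290 = 126 K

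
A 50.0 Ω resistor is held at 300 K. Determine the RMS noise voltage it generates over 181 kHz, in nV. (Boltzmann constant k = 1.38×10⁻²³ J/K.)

V_n = √(4kTRB)
4kTRB = 4 × 1.38×10⁻²³ × 300 × 5.00×10¹ × 1.81×10⁵ = 1.50×10⁻¹³ V²
V_n = √(1.50×10⁻¹³) = 3.87×10⁻⁷ V = 387 nV

387 nV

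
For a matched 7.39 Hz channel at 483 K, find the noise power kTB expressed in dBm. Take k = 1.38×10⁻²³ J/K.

−163.1 dBm

P_n = kTB = 1.38×10⁻²³ × 483 × 7.39×10⁰ = 4.93×10⁻²⁰ W
In dBm: 10 log₁₀(4.93×10⁻²⁰ / 10⁻³) = −163.1 dBm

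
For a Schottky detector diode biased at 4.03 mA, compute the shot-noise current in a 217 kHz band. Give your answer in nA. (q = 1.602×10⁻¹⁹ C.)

I_n = √(2qI·B)
2qI·B = 2 × 1.602×10⁻¹⁹ × 4.03×10⁻³ × 2.17×10⁵ = 2.80×10⁻¹⁶ A²
I_n = √(2.80×10⁻¹⁶) = 1.67×10⁻⁸ A = 16.7 nA

16.7 nA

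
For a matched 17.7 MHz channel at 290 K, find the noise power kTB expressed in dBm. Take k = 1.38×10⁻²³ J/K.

−101.5 dBm

P_n = kTB = 1.38×10⁻²³ × 290 × 1.77×10⁷ = 7.08×10⁻¹⁴ W
In dBm: 10 log₁₀(7.08×10⁻¹⁴ / 10⁻³) = −101.5 dBm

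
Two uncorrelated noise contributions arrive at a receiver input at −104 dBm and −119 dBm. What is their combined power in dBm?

−103.9 dBm

Convert to linear, add, convert back:
P₁ = 3.98×10⁻¹⁴ W, P₂ = 1.26×10⁻¹⁵ W
P_tot = 4.11×10⁻¹⁴ W → 10 log₁₀(P_tot / 10⁻³) = −103.9 dBm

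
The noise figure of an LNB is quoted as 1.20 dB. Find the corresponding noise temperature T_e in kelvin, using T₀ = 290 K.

92.3 K

F = 10^(1.20/10) = 1.31826
T_e = (F − 1)·T₀ = (1.31826 − 1) × 290 = 92.3 K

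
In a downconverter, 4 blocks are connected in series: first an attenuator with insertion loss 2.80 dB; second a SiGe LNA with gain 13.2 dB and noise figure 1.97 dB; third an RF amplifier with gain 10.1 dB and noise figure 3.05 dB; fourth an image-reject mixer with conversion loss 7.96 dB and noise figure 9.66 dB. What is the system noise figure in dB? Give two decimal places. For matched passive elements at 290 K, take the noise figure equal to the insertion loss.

5.00 dB

Convert to linear (a loss of L dB is a gain of −L dB): F_i = 10^(NF_i/10), G_i = 10^(G_i,dB/10)
  Stage 1: F_1 = 10^(2.80/10) = 1.905, G_1 = 10^(−2.80/10) = 0.5248
  Stage 2: F_2 = 10^(1.97/10) = 1.574, G_2 = 10^(13.2/10) = 20.89
  Stage 3: F_3 = 10^(3.05/10) = 2.018, G_3 = 10^(10.1/10) = 10.23
  Stage 4: F_4 = 10^(9.66/10) = 9.247, G_4 = 10^(−7.96/10) = 0.1600
Friis cascade:
  F = 1.905 + (1.574 − 1)/0.5248 + (2.018 − 1)/10.96 + (9.247 − 1)/112.2 = 3.166
NF = 10 log₁₀(3.166) = 5.00 dB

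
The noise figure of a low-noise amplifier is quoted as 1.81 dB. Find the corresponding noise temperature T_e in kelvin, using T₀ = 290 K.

F = 10^(1.81/10) = 1.51705
T_e = (F − 1)·T₀ = (1.51705 − 1) × 290 = 150 K

150 K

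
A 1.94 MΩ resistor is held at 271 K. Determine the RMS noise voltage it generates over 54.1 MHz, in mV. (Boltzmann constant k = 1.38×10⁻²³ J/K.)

V_n = √(4kTRB)
4kTRB = 4 × 1.38×10⁻²³ × 271 × 1.94×10⁶ × 5.41×10⁷ = 1.57×10⁻⁶ V²
V_n = √(1.57×10⁻⁶) = 1.25×10⁻³ V = 1.25 mV

1.25 mV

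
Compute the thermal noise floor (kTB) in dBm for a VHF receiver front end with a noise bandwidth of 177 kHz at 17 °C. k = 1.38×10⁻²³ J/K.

T = 17 °C + 273.15 = 290.15 K
P_n = kTB = 1.38×10⁻²³ × 290.15 × 1.77×10⁵ = 7.09×10⁻¹⁶ W
In dBm: 10 log₁₀(7.09×10⁻¹⁶ / 10⁻³) = −121.5 dBm

−121.5 dBm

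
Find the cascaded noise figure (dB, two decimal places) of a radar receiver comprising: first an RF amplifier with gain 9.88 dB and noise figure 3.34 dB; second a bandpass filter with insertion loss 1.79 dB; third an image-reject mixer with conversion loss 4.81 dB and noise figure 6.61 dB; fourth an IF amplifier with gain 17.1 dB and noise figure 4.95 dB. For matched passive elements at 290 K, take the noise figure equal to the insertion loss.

Convert to linear (a loss of L dB is a gain of −L dB): F_i = 10^(NF_i/10), G_i = 10^(G_i,dB/10)
  Stage 1: F_1 = 10^(3.34/10) = 2.158, G_1 = 10^(9.88/10) = 9.727
  Stage 2: F_2 = 10^(1.79/10) = 1.510, G_2 = 10^(−1.79/10) = 0.6622
  Stage 3: F_3 = 10^(6.61/10) = 4.581, G_3 = 10^(−4.81/10) = 0.3304
  Stage 4: F_4 = 10^(4.95/10) = 3.126, G_4 = 10^(17.1/10) = 51.29
Friis cascade:
  F = 2.158 + (1.510 − 1)/9.727 + (4.581 − 1)/6.442 + (3.126 − 1)/2.128 = 3.765
NF = 10 log₁₀(3.765) = 5.76 dB

5.76 dB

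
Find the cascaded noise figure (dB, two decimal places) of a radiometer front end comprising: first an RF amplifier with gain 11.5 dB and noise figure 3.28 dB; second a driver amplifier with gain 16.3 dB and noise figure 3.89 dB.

3.48 dB

Convert to linear (a loss of L dB is a gain of −L dB): F_i = 10^(NF_i/10), G_i = 10^(G_i,dB/10)
  Stage 1: F_1 = 10^(3.28/10) = 2.128, G_1 = 10^(11.5/10) = 14.13
  Stage 2: F_2 = 10^(3.89/10) = 2.449, G_2 = 10^(16.3/10) = 42.66
Friis cascade:
  F = 2.128 + (2.449 − 1)/14.13 = 2.231
NF = 10 log₁₀(2.231) = 3.48 dB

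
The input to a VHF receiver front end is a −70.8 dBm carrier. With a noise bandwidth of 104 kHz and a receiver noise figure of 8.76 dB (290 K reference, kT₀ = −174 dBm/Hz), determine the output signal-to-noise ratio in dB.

44.3 dB

Noise floor: N = −174 + 10 log₁₀(B) + NF
10 log₁₀(1.04×10⁵) = 50.17 dB
N = −174 + 50.17 + 8.76 = −115.07 dBm
SNR = P_sig − N = −70.8 − (−115.07) = 44.27 dB → 44.3 dB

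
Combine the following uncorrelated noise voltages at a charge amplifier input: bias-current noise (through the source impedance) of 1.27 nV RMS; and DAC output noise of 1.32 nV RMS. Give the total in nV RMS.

Uncorrelated sources add in power (mean-square): V_tot = √(ΣV_i²)
V_tot = √[(1.27×10⁻⁹)² + (1.32×10⁻⁹)²] = 1.83×10⁻⁹ V = 1.83 nV

1.83 nV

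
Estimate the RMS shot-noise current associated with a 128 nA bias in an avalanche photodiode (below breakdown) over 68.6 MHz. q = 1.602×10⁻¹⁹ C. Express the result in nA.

I_n = √(2qI·B)
2qI·B = 2 × 1.602×10⁻¹⁹ × 1.28×10⁻⁷ × 6.86×10⁷ = 2.81×10⁻¹⁸ A²
I_n = √(2.81×10⁻¹⁸) = 1.68×10⁻⁹ A = 1.68 nA

1.68 nA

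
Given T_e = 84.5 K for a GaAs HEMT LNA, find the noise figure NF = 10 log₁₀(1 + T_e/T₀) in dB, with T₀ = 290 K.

F = 1 + T_e/T₀ = 1 + 84.5/290 = 1.29138
NF = 10 log₁₀(1.29138) = 1.11 dB

1.11 dB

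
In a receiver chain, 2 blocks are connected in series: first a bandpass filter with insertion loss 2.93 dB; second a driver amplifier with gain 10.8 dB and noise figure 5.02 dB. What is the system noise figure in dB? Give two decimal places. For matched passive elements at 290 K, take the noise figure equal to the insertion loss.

7.95 dB

Convert to linear (a loss of L dB is a gain of −L dB): F_i = 10^(NF_i/10), G_i = 10^(G_i,dB/10)
  Stage 1: F_1 = 10^(2.93/10) = 1.963, G_1 = 10^(−2.93/10) = 0.5093
  Stage 2: F_2 = 10^(5.02/10) = 3.177, G_2 = 10^(10.8/10) = 12.02
Friis cascade:
  F = 1.963 + (3.177 − 1)/0.5093 = 6.237
NF = 10 log₁₀(6.237) = 7.95 dB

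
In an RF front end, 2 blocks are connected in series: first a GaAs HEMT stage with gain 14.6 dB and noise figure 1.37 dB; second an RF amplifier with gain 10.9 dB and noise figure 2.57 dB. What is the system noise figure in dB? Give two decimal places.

1.46 dB

Convert to linear (a loss of L dB is a gain of −L dB): F_i = 10^(NF_i/10), G_i = 10^(G_i,dB/10)
  Stage 1: F_1 = 10^(1.37/10) = 1.371, G_1 = 10^(14.6/10) = 28.84
  Stage 2: F_2 = 10^(2.57/10) = 1.807, G_2 = 10^(10.9/10) = 12.30
Friis cascade:
  F = 1.371 + (1.807 − 1)/28.84 = 1.399
NF = 10 log₁₀(1.399) = 1.46 dB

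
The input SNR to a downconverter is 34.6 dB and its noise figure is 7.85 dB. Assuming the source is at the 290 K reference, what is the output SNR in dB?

By definition F = SNR_in/SNR_out, so in dB: SNR_out = SNR_in − NF
SNR_out = 34.6 − 7.85 = 26.75 dB

26.75 dB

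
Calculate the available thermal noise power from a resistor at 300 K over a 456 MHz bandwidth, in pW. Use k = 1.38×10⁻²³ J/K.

1.89 pW

P_n = kTB = 1.38×10⁻²³ × 300 × 4.56×10⁸ = 1.89×10⁻¹² W = 1.89 pW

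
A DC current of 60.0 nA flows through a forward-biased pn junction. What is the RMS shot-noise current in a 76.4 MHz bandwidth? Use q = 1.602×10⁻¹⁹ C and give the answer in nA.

I_n = √(2qI·B)
2qI·B = 2 × 1.602×10⁻¹⁹ × 6.00×10⁻⁸ × 7.64×10⁷ = 1.47×10⁻¹⁸ A²
I_n = √(1.47×10⁻¹⁸) = 1.21×10⁻⁹ A = 1.21 nA

1.21 nA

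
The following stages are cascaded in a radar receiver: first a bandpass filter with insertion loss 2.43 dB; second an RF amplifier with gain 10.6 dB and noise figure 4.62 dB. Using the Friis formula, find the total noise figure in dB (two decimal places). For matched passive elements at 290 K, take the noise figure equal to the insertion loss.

Convert to linear (a loss of L dB is a gain of −L dB): F_i = 10^(NF_i/10), G_i = 10^(G_i,dB/10)
  Stage 1: F_1 = 10^(2.43/10) = 1.750, G_1 = 10^(−2.43/10) = 0.5715
  Stage 2: F_2 = 10^(4.62/10) = 2.897, G_2 = 10^(10.6/10) = 11.48
Friis cascade:
  F = 1.750 + (2.897 − 1)/0.5715 = 5.070
NF = 10 log₁₀(5.070) = 7.05 dB

7.05 dB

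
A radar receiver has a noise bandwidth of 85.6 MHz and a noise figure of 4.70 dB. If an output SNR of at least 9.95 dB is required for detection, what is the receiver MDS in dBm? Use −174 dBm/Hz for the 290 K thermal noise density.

−80.0 dBm

Sensitivity = −174 + 10 log₁₀(B) + NF + SNR_min
= −174 + 79.32 + 4.70 + 9.95
= −80.03 dBm → −80.0 dBm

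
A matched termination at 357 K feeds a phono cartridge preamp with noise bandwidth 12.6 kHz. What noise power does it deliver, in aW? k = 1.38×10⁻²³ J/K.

62.1 aW

P_n = kTB = 1.38×10⁻²³ × 357 × 1.26×10⁴ = 6.21×10⁻¹⁷ W = 62.1 aW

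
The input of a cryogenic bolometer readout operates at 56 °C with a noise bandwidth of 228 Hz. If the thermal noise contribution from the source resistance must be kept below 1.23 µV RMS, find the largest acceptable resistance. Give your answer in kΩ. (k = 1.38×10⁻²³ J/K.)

365 kΩ

T = 56 °C + 273.15 = 329.15 K
Johnson–Nyquist: V_n = √(4kTRB) ⇒ R = V_n² / (4kTB)
4kTB = 4 × 1.38×10⁻²³ × 329.15 × 2.28×10² = 4.14×10⁻¹⁸
R = (1.23×10⁻⁶)² / 4.14×10⁻¹⁸ = 3.65×10⁵ Ω = 365 kΩ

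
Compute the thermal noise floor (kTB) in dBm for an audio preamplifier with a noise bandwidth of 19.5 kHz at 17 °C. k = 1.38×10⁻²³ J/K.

−131.1 dBm

T = 17 °C + 273.15 = 290.15 K
P_n = kTB = 1.38×10⁻²³ × 290.15 × 1.95×10⁴ = 7.81×10⁻¹⁷ W
In dBm: 10 log₁₀(7.81×10⁻¹⁷ / 10⁻³) = −131.1 dBm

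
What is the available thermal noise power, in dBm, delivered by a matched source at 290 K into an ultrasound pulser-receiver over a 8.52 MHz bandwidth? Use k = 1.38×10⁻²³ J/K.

−104.7 dBm

P_n = kTB = 1.38×10⁻²³ × 290 × 8.52×10⁶ = 3.41×10⁻¹⁴ W
In dBm: 10 log₁₀(3.41×10⁻¹⁴ / 10⁻³) = −104.7 dBm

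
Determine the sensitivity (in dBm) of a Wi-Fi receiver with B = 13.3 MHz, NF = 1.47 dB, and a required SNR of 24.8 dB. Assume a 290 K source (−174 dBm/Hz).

−76.5 dBm

Sensitivity = −174 + 10 log₁₀(B) + NF + SNR_min
= −174 + 71.24 + 1.47 + 24.8
= −76.49 dBm → −76.5 dBm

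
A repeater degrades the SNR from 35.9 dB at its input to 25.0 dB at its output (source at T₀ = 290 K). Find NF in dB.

NF (dB) = SNR_in(dB) − SNR_out(dB) when the source is at T₀
NF = 35.9 − 25.0 = 10.9 dB

10.9 dB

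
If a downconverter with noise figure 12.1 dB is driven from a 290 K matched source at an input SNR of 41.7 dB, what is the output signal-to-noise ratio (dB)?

29.6 dB

By definition F = SNR_in/SNR_out, so in dB: SNR_out = SNR_in − NF
SNR_out = 41.7 − 12.1 = 29.6 dB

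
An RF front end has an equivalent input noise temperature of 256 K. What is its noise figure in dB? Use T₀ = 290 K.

2.75 dB

F = 1 + T_e/T₀ = 1 + 256/290 = 1.88276
NF = 10 log₁₀(1.88276) = 2.75 dB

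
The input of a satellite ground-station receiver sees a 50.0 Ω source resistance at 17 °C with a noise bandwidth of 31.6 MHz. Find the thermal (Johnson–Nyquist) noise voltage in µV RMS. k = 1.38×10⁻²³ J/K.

T = 17 °C + 273.15 = 290.15 K
V_n = √(4kTRB)
4kTRB = 4 × 1.38×10⁻²³ × 290.15 × 5.00×10¹ × 3.16×10⁷ = 2.53×10⁻¹¹ V²
V_n = √(2.53×10⁻¹¹) = 5.03×10⁻⁶ V = 5.03 µV

5.03 µV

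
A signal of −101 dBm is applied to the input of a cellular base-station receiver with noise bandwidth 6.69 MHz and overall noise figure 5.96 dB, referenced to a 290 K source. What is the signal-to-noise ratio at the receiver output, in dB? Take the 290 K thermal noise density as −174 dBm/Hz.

Noise floor: N = −174 + 10 log₁₀(B) + NF
10 log₁₀(6.69×10⁶) = 68.25 dB
N = −174 + 68.25 + 5.96 = −99.79 dBm
SNR = P_sig − N = −101 − (−99.79) = −1.21 dB → −1.2 dB

−1.2 dB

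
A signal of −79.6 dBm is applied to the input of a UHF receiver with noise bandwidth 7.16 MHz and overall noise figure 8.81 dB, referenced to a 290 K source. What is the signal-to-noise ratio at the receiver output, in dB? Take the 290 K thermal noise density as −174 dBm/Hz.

Noise floor: N = −174 + 10 log₁₀(B) + NF
10 log₁₀(7.16×10⁶) = 68.55 dB
N = −174 + 68.55 + 8.81 = −96.64 dBm
SNR = P_sig − N = −79.6 − (−96.64) = 17.04 dB → 17.0 dB

17.0 dB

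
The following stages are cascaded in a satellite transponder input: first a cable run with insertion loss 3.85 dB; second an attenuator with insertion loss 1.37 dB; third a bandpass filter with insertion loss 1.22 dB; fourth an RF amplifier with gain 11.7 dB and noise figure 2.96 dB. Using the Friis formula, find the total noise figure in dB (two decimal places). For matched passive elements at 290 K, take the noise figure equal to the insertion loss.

9.40 dB

Convert to linear (a loss of L dB is a gain of −L dB): F_i = 10^(NF_i/10), G_i = 10^(G_i,dB/10)
  Stage 1: F_1 = 10^(3.85/10) = 2.427, G_1 = 10^(−3.85/10) = 0.4121
  Stage 2: F_2 = 10^(1.37/10) = 1.371, G_2 = 10^(−1.37/10) = 0.7295
  Stage 3: F_3 = 10^(1.22/10) = 1.324, G_3 = 10^(−1.22/10) = 0.7551
  Stage 4: F_4 = 10^(2.96/10) = 1.977, G_4 = 10^(11.7/10) = 14.79
Friis cascade:
  F = 2.427 + (1.371 − 1)/0.4121 + (1.324 − 1)/0.3006 + (1.977 − 1)/0.2270 = 8.710
NF = 10 log₁₀(8.710) = 9.40 dB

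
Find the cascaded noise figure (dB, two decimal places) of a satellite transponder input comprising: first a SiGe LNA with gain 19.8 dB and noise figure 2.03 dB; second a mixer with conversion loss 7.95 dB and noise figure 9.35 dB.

2.24 dB

Convert to linear (a loss of L dB is a gain of −L dB): F_i = 10^(NF_i/10), G_i = 10^(G_i,dB/10)
  Stage 1: F_1 = 10^(2.03/10) = 1.596, G_1 = 10^(19.8/10) = 95.50
  Stage 2: F_2 = 10^(9.35/10) = 8.610, G_2 = 10^(−7.95/10) = 0.1603
Friis cascade:
  F = 1.596 + (8.610 − 1)/95.50 = 1.676
NF = 10 log₁₀(1.676) = 2.24 dB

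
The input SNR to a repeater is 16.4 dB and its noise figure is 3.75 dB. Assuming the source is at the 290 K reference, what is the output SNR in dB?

By definition F = SNR_in/SNR_out, so in dB: SNR_out = SNR_in − NF
SNR_out = 16.4 − 3.75 = 12.65 dB

12.65 dB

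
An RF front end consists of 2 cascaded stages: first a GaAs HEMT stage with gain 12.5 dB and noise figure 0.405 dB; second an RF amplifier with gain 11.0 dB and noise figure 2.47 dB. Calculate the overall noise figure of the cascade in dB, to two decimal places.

Convert to linear (a loss of L dB is a gain of −L dB): F_i = 10^(NF_i/10), G_i = 10^(G_i,dB/10)
  Stage 1: F_1 = 10^(0.405/10) = 1.098, G_1 = 10^(12.5/10) = 17.78
  Stage 2: F_2 = 10^(2.47/10) = 1.766, G_2 = 10^(11.0/10) = 12.59
Friis cascade:
  F = 1.098 + (1.766 − 1)/17.78 = 1.141
NF = 10 log₁₀(1.141) = 0.57 dB

0.57 dB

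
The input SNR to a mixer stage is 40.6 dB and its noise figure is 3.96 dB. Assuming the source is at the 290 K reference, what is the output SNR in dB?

36.64 dB

By definition F = SNR_in/SNR_out, so in dB: SNR_out = SNR_in − NF
SNR_out = 40.6 − 3.96 = 36.64 dB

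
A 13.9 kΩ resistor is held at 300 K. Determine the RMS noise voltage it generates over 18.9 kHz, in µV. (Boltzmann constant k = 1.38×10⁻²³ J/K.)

V_n = √(4kTRB)
4kTRB = 4 × 1.38×10⁻²³ × 300 × 1.39×10⁴ × 1.89×10⁴ = 4.35×10⁻¹² V²
V_n = √(4.35×10⁻¹²) = 2.09×10⁻⁶ V = 2.09 µV

2.09 µV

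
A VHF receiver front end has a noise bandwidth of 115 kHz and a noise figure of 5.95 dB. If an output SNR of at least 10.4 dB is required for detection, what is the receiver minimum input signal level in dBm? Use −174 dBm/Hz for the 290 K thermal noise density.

−107.0 dBm

Sensitivity = −174 + 10 log₁₀(B) + NF + SNR_min
= −174 + 50.61 + 5.95 + 10.4
= −107.04 dBm → −107.0 dBm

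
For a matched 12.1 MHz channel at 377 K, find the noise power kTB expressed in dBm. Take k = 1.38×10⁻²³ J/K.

−102.0 dBm

P_n = kTB = 1.38×10⁻²³ × 377 × 1.21×10⁷ = 6.30×10⁻¹⁴ W
In dBm: 10 log₁₀(6.30×10⁻¹⁴ / 10⁻³) = −102.0 dBm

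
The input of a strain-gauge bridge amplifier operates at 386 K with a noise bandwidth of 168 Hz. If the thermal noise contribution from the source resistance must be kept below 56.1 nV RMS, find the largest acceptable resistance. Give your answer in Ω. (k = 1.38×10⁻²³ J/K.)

879 Ω

Johnson–Nyquist: V_n = √(4kTRB) ⇒ R = V_n² / (4kTB)
4kTB = 4 × 1.38×10⁻²³ × 386 × 1.68×10² = 3.58×10⁻¹⁸
R = (5.61×10⁻⁸)² / 3.58×10⁻¹⁸ = 8.79×10² Ω = 879 Ω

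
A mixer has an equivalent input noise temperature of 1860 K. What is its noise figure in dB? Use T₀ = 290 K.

8.70 dB

F = 1 + T_e/T₀ = 1 + 1860/290 = 7.41379
NF = 10 log₁₀(7.41379) = 8.70 dB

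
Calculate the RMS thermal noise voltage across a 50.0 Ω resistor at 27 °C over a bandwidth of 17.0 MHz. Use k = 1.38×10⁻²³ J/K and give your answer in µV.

3.75 µV

T = 27 °C + 273.15 = 300.15 K
V_n = √(4kTRB)
4kTRB = 4 × 1.38×10⁻²³ × 300.15 × 5.00×10¹ × 1.70×10⁷ = 1.41×10⁻¹¹ V²
V_n = √(1.41×10⁻¹¹) = 3.75×10⁻⁶ V = 3.75 µV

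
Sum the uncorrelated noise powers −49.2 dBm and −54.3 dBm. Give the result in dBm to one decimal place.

Convert to linear, add, convert back:
P₁ = 1.20×10⁻⁸ W, P₂ = 3.72×10⁻⁹ W
P_tot = 1.57×10⁻⁸ W → 10 log₁₀(P_tot / 10⁻³) = −48.0 dBm

−48.0 dBm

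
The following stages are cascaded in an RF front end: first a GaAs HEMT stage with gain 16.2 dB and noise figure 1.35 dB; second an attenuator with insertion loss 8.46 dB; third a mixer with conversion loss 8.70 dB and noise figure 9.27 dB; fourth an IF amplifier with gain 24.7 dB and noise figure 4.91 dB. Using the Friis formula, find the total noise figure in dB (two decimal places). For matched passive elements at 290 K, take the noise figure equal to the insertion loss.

Convert to linear (a loss of L dB is a gain of −L dB): F_i = 10^(NF_i/10), G_i = 10^(G_i,dB/10)
  Stage 1: F_1 = 10^(1.35/10) = 1.365, G_1 = 10^(16.2/10) = 41.69
  Stage 2: F_2 = 10^(8.46/10) = 7.015, G_2 = 10^(−8.46/10) = 0.1426
  Stage 3: F_3 = 10^(9.27/10) = 8.453, G_3 = 10^(−8.70/10) = 0.1349
  Stage 4: F_4 = 10^(4.91/10) = 3.097, G_4 = 10^(24.7/10) = 295.1
Friis cascade:
  F = 1.365 + (7.015 − 1)/41.69 + (8.453 − 1)/5.943 + (3.097 − 1)/0.8017 = 5.379
NF = 10 log₁₀(5.379) = 7.31 dB

7.31 dB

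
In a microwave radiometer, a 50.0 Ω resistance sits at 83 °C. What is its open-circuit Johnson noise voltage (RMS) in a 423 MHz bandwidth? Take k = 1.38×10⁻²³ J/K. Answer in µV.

20.4 µV

T = 83 °C + 273.15 = 356.15 K
V_n = √(4kTRB)
4kTRB = 4 × 1.38×10⁻²³ × 356.15 × 5.00×10¹ × 4.23×10⁸ = 4.16×10⁻¹⁰ V²
V_n = √(4.16×10⁻¹⁰) = 2.04×10⁻⁵ V = 20.4 µV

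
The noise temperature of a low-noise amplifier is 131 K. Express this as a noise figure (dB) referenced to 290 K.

1.62 dB

F = 1 + T_e/T₀ = 1 + 131/290 = 1.45172
NF = 10 log₁₀(1.45172) = 1.62 dB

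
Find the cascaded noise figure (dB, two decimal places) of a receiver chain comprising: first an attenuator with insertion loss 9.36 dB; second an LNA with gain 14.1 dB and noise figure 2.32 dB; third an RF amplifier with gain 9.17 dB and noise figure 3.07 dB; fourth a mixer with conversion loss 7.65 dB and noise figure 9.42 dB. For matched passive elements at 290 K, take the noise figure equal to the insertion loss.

11.87 dB

Convert to linear (a loss of L dB is a gain of −L dB): F_i = 10^(NF_i/10), G_i = 10^(G_i,dB/10)
  Stage 1: F_1 = 10^(9.36/10) = 8.630, G_1 = 10^(−9.36/10) = 0.1159
  Stage 2: F_2 = 10^(2.32/10) = 1.706, G_2 = 10^(14.1/10) = 25.70
  Stage 3: F_3 = 10^(3.07/10) = 2.028, G_3 = 10^(9.17/10) = 8.260
  Stage 4: F_4 = 10^(9.42/10) = 8.750, G_4 = 10^(−7.65/10) = 0.1718
Friis cascade:
  F = 8.630 + (1.706 − 1)/0.1159 + (2.028 − 1)/2.979 + (8.750 − 1)/24.60 = 15.38
NF = 10 log₁₀(15.38) = 11.87 dB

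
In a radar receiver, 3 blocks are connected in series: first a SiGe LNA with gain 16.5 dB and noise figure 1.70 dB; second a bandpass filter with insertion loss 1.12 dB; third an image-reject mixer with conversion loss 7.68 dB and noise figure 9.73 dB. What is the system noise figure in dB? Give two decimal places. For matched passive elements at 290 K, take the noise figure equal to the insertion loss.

2.38 dB

Convert to linear (a loss of L dB is a gain of −L dB): F_i = 10^(NF_i/10), G_i = 10^(G_i,dB/10)
  Stage 1: F_1 = 10^(1.70/10) = 1.479, G_1 = 10^(16.5/10) = 44.67
  Stage 2: F_2 = 10^(1.12/10) = 1.294, G_2 = 10^(−1.12/10) = 0.7727
  Stage 3: F_3 = 10^(9.73/10) = 9.397, G_3 = 10^(−7.68/10) = 0.1706
Friis cascade:
  F = 1.479 + (1.294 − 1)/44.67 + (9.397 − 1)/34.51 = 1.729
NF = 10 log₁₀(1.729) = 2.38 dB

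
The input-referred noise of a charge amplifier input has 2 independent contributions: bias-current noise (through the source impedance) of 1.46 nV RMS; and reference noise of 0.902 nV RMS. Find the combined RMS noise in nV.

1.72 nV

Uncorrelated sources add in power (mean-square): V_tot = √(ΣV_i²)
V_tot = √[(1.46×10⁻⁹)² + (9.02×10⁻¹⁰)²] = 1.72×10⁻⁹ V = 1.72 nV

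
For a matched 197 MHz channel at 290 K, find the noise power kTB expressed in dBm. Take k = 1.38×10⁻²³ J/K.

−91.0 dBm

P_n = kTB = 1.38×10⁻²³ × 290 × 1.97×10⁸ = 7.88×10⁻¹³ W
In dBm: 10 log₁₀(7.88×10⁻¹³ / 10⁻³) = −91.0 dBm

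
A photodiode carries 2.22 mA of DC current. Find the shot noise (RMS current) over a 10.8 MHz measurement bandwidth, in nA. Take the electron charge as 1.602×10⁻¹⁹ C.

87.6 nA

I_n = √(2qI·B)
2qI·B = 2 × 1.602×10⁻¹⁹ × 2.22×10⁻³ × 1.08×10⁷ = 7.68×10⁻¹⁵ A²
I_n = √(7.68×10⁻¹⁵) = 8.76×10⁻⁸ A = 87.6 nA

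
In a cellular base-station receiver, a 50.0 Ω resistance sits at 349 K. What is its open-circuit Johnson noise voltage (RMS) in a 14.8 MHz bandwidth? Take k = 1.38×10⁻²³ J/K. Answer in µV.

3.78 µV

V_n = √(4kTRB)
4kTRB = 4 × 1.38×10⁻²³ × 349 × 5.00×10¹ × 1.48×10⁷ = 1.43×10⁻¹¹ V²
V_n = √(1.43×10⁻¹¹) = 3.78×10⁻⁶ V = 3.78 µV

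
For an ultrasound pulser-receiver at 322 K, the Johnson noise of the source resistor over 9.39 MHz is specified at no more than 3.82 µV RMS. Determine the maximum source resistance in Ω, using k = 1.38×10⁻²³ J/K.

87.4 Ω

Johnson–Nyquist: V_n = √(4kTRB) ⇒ R = V_n² / (4kTB)
4kTB = 4 × 1.38×10⁻²³ × 322 × 9.39×10⁶ = 1.67×10⁻¹³
R = (3.82×10⁻⁶)² / 1.67×10⁻¹³ = 8.74×10¹ Ω = 87.4 Ω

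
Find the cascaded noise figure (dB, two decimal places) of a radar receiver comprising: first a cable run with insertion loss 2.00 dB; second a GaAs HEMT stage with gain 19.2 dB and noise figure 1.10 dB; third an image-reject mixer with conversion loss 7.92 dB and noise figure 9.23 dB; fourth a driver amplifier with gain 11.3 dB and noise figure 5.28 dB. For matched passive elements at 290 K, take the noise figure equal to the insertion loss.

3.91 dB

Convert to linear (a loss of L dB is a gain of −L dB): F_i = 10^(NF_i/10), G_i = 10^(G_i,dB/10)
  Stage 1: F_1 = 10^(2.00/10) = 1.585, G_1 = 10^(−2.00/10) = 0.6310
  Stage 2: F_2 = 10^(1.10/10) = 1.288, G_2 = 10^(19.2/10) = 83.18
  Stage 3: F_3 = 10^(9.23/10) = 8.375, G_3 = 10^(−7.92/10) = 0.1614
  Stage 4: F_4 = 10^(5.28/10) = 3.373, G_4 = 10^(11.3/10) = 13.49
Friis cascade:
  F = 1.585 + (1.288 − 1)/0.6310 + (8.375 − 1)/52.48 + (3.373 − 1)/8.472 = 2.462
NF = 10 log₁₀(2.462) = 3.91 dB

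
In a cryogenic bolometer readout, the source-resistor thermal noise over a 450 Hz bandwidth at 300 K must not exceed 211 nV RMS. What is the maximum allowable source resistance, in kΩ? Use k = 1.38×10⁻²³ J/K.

Johnson–Nyquist: V_n = √(4kTRB) ⇒ R = V_n² / (4kTB)
4kTB = 4 × 1.38×10⁻²³ × 300 × 4.50×10² = 7.45×10⁻¹⁸
R = (2.11×10⁻⁷)² / 7.45×10⁻¹⁸ = 5.97×10³ Ω = 5.97 kΩ

5.97 kΩ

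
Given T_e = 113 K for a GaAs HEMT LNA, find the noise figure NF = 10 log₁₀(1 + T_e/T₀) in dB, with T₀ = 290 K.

1.43 dB

F = 1 + T_e/T₀ = 1 + 113/290 = 1.38966
NF = 10 log₁₀(1.38966) = 1.43 dB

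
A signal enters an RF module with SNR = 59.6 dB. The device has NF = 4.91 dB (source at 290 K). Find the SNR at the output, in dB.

54.69 dB

By definition F = SNR_in/SNR_out, so in dB: SNR_out = SNR_in − NF
SNR_out = 59.6 − 4.91 = 54.69 dB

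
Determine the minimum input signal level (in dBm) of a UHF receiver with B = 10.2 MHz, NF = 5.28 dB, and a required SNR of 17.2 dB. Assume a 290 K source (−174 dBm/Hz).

−81.4 dBm

Sensitivity = −174 + 10 log₁₀(B) + NF + SNR_min
= −174 + 70.09 + 5.28 + 17.2
= −81.43 dBm → −81.4 dBm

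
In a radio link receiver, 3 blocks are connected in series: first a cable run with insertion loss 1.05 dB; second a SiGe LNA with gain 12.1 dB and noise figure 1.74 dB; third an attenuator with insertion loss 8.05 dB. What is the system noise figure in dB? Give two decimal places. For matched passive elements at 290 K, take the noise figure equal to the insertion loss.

Convert to linear (a loss of L dB is a gain of −L dB): F_i = 10^(NF_i/10), G_i = 10^(G_i,dB/10)
  Stage 1: F_1 = 10^(1.05/10) = 1.274, G_1 = 10^(−1.05/10) = 0.7852
  Stage 2: F_2 = 10^(1.74/10) = 1.493, G_2 = 10^(12.1/10) = 16.22
  Stage 3: F_3 = 10^(8.05/10) = 6.383, G_3 = 10^(−8.05/10) = 0.1567
Friis cascade:
  F = 1.274 + (1.493 − 1)/0.7852 + (6.383 − 1)/12.74 = 2.324
NF = 10 log₁₀(2.324) = 3.66 dB

3.66 dB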